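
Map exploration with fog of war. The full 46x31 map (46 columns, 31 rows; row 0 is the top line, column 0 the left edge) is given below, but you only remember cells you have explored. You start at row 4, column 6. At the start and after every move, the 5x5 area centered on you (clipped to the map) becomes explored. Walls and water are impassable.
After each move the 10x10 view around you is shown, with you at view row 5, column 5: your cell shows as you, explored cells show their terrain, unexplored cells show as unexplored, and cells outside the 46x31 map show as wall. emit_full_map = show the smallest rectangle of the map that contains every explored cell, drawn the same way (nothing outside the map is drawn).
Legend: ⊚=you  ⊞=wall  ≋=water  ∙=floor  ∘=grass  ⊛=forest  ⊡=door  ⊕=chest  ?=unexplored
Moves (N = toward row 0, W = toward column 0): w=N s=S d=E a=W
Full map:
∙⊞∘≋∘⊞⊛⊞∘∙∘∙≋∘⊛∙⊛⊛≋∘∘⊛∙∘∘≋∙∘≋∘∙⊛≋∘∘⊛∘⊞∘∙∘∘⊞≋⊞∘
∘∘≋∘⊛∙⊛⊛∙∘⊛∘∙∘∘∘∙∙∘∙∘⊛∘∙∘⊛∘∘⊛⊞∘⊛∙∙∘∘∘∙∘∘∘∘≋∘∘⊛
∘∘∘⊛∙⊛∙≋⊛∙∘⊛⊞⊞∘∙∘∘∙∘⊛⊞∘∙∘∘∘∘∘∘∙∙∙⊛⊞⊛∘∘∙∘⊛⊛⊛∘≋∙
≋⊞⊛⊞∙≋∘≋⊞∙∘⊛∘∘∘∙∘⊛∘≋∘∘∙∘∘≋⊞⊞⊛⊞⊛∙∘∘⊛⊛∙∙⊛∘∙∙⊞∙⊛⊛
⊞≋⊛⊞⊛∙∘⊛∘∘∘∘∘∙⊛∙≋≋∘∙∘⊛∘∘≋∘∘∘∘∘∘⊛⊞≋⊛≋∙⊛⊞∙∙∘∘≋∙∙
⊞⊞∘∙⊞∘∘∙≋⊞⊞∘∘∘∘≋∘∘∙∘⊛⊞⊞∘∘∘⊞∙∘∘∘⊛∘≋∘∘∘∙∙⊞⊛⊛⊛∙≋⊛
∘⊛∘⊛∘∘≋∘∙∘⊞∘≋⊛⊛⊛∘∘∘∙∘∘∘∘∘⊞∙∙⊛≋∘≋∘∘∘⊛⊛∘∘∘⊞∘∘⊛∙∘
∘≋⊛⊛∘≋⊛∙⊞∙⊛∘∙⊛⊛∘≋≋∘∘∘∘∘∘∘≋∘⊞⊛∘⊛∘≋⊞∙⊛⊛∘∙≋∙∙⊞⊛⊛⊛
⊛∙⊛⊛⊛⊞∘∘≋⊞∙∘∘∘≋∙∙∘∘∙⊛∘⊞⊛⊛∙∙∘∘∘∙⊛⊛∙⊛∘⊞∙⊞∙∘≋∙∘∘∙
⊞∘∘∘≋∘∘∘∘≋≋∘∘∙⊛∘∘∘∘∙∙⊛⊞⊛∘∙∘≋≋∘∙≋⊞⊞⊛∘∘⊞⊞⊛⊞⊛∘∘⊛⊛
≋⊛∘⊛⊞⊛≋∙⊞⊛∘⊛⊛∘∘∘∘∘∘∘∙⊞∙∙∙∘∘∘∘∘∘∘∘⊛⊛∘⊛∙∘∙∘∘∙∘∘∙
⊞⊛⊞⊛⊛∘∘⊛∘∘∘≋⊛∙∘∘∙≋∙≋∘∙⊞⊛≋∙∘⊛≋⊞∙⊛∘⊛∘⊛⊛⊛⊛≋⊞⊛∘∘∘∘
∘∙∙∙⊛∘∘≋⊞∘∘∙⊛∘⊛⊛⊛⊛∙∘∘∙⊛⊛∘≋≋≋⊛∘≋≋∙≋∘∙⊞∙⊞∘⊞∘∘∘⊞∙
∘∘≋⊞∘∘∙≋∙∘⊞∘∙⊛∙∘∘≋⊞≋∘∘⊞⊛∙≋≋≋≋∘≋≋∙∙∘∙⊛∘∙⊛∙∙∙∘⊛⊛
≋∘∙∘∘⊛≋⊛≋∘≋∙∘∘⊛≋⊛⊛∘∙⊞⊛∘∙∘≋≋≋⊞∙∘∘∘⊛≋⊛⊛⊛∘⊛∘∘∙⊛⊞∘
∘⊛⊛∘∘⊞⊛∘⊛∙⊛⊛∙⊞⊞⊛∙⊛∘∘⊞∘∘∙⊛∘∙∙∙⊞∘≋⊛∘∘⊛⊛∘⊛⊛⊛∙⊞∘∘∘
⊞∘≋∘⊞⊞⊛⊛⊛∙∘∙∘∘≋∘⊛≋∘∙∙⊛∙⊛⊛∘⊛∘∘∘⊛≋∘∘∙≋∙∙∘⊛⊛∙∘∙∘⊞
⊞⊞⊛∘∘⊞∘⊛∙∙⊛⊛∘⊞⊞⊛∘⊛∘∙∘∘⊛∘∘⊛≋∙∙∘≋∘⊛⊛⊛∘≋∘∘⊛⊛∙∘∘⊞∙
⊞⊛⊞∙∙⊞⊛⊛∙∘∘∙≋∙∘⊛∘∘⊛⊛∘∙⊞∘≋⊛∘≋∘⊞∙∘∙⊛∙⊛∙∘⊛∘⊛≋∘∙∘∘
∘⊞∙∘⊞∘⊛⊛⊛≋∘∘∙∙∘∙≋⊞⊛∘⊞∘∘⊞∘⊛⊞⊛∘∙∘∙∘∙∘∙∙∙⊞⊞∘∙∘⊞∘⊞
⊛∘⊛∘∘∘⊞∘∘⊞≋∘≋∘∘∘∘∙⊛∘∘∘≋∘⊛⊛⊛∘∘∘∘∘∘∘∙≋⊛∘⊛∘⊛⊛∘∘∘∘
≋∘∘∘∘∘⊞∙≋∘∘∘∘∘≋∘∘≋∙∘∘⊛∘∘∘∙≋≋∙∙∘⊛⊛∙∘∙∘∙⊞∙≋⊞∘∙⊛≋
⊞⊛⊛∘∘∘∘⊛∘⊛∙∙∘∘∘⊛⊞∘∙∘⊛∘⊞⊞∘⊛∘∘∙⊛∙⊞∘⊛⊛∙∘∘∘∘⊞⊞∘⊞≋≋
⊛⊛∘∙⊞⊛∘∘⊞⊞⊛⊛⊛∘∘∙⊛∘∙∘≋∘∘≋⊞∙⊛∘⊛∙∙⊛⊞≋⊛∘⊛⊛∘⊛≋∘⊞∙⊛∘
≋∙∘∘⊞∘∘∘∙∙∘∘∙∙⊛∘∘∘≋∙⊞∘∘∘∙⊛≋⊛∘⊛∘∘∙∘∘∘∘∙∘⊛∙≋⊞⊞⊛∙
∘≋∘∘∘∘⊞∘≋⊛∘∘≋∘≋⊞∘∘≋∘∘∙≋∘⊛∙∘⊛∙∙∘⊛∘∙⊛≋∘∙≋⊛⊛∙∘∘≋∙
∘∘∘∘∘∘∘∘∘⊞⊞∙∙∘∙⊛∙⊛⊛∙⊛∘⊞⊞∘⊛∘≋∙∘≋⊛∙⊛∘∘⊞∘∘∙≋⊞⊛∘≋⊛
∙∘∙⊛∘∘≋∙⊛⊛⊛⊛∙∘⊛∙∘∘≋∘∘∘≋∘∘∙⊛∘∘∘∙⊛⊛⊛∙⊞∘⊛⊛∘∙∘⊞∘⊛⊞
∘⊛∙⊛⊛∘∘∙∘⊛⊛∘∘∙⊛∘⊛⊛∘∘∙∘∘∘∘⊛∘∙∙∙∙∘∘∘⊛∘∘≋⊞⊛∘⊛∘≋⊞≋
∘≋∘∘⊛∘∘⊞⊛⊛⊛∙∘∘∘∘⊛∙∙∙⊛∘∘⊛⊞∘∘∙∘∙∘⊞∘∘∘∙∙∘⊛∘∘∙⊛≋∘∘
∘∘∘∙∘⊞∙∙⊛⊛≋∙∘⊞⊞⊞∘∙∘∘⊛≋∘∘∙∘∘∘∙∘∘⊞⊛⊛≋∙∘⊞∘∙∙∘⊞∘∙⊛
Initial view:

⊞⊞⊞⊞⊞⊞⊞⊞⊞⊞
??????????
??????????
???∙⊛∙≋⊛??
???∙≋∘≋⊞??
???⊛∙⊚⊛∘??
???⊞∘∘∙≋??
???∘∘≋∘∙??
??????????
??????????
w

⊞⊞⊞⊞⊞⊞⊞⊞⊞⊞
⊞⊞⊞⊞⊞⊞⊞⊞⊞⊞
??????????
???⊛∙⊛⊛∙??
???∙⊛∙≋⊛??
???∙≋⊚≋⊞??
???⊛∙∘⊛∘??
???⊞∘∘∙≋??
???∘∘≋∘∙??
??????????

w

⊞⊞⊞⊞⊞⊞⊞⊞⊞⊞
⊞⊞⊞⊞⊞⊞⊞⊞⊞⊞
⊞⊞⊞⊞⊞⊞⊞⊞⊞⊞
???∘⊞⊛⊞∘??
???⊛∙⊛⊛∙??
???∙⊛⊚≋⊛??
???∙≋∘≋⊞??
???⊛∙∘⊛∘??
???⊞∘∘∙≋??
???∘∘≋∘∙??

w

⊞⊞⊞⊞⊞⊞⊞⊞⊞⊞
⊞⊞⊞⊞⊞⊞⊞⊞⊞⊞
⊞⊞⊞⊞⊞⊞⊞⊞⊞⊞
⊞⊞⊞⊞⊞⊞⊞⊞⊞⊞
???∘⊞⊛⊞∘??
???⊛∙⊚⊛∙??
???∙⊛∙≋⊛??
???∙≋∘≋⊞??
???⊛∙∘⊛∘??
???⊞∘∘∙≋??

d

⊞⊞⊞⊞⊞⊞⊞⊞⊞⊞
⊞⊞⊞⊞⊞⊞⊞⊞⊞⊞
⊞⊞⊞⊞⊞⊞⊞⊞⊞⊞
⊞⊞⊞⊞⊞⊞⊞⊞⊞⊞
??∘⊞⊛⊞∘∙??
??⊛∙⊛⊚∙∘??
??∙⊛∙≋⊛∙??
??∙≋∘≋⊞∙??
??⊛∙∘⊛∘???
??⊞∘∘∙≋???

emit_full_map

∘⊞⊛⊞∘∙
⊛∙⊛⊚∙∘
∙⊛∙≋⊛∙
∙≋∘≋⊞∙
⊛∙∘⊛∘?
⊞∘∘∙≋?
∘∘≋∘∙?

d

⊞⊞⊞⊞⊞⊞⊞⊞⊞⊞
⊞⊞⊞⊞⊞⊞⊞⊞⊞⊞
⊞⊞⊞⊞⊞⊞⊞⊞⊞⊞
⊞⊞⊞⊞⊞⊞⊞⊞⊞⊞
?∘⊞⊛⊞∘∙∘??
?⊛∙⊛⊛⊚∘⊛??
?∙⊛∙≋⊛∙∘??
?∙≋∘≋⊞∙∘??
?⊛∙∘⊛∘????
?⊞∘∘∙≋????

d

⊞⊞⊞⊞⊞⊞⊞⊞⊞⊞
⊞⊞⊞⊞⊞⊞⊞⊞⊞⊞
⊞⊞⊞⊞⊞⊞⊞⊞⊞⊞
⊞⊞⊞⊞⊞⊞⊞⊞⊞⊞
∘⊞⊛⊞∘∙∘∙??
⊛∙⊛⊛∙⊚⊛∘??
∙⊛∙≋⊛∙∘⊛??
∙≋∘≋⊞∙∘⊛??
⊛∙∘⊛∘?????
⊞∘∘∙≋?????

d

⊞⊞⊞⊞⊞⊞⊞⊞⊞⊞
⊞⊞⊞⊞⊞⊞⊞⊞⊞⊞
⊞⊞⊞⊞⊞⊞⊞⊞⊞⊞
⊞⊞⊞⊞⊞⊞⊞⊞⊞⊞
⊞⊛⊞∘∙∘∙≋??
∙⊛⊛∙∘⊚∘∙??
⊛∙≋⊛∙∘⊛⊞??
≋∘≋⊞∙∘⊛∘??
∙∘⊛∘??????
∘∘∙≋??????

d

⊞⊞⊞⊞⊞⊞⊞⊞⊞⊞
⊞⊞⊞⊞⊞⊞⊞⊞⊞⊞
⊞⊞⊞⊞⊞⊞⊞⊞⊞⊞
⊞⊞⊞⊞⊞⊞⊞⊞⊞⊞
⊛⊞∘∙∘∙≋∘??
⊛⊛∙∘⊛⊚∙∘??
∙≋⊛∙∘⊛⊞⊞??
∘≋⊞∙∘⊛∘∘??
∘⊛∘???????
∘∙≋???????

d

⊞⊞⊞⊞⊞⊞⊞⊞⊞⊞
⊞⊞⊞⊞⊞⊞⊞⊞⊞⊞
⊞⊞⊞⊞⊞⊞⊞⊞⊞⊞
⊞⊞⊞⊞⊞⊞⊞⊞⊞⊞
⊞∘∙∘∙≋∘⊛??
⊛∙∘⊛∘⊚∘∘??
≋⊛∙∘⊛⊞⊞∘??
≋⊞∙∘⊛∘∘∘??
⊛∘????????
∙≋????????

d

⊞⊞⊞⊞⊞⊞⊞⊞⊞⊞
⊞⊞⊞⊞⊞⊞⊞⊞⊞⊞
⊞⊞⊞⊞⊞⊞⊞⊞⊞⊞
⊞⊞⊞⊞⊞⊞⊞⊞⊞⊞
∘∙∘∙≋∘⊛∙??
∙∘⊛∘∙⊚∘∘??
⊛∙∘⊛⊞⊞∘∙??
⊞∙∘⊛∘∘∘∙??
∘?????????
≋?????????

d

⊞⊞⊞⊞⊞⊞⊞⊞⊞⊞
⊞⊞⊞⊞⊞⊞⊞⊞⊞⊞
⊞⊞⊞⊞⊞⊞⊞⊞⊞⊞
⊞⊞⊞⊞⊞⊞⊞⊞⊞⊞
∙∘∙≋∘⊛∙⊛??
∘⊛∘∙∘⊚∘∙??
∙∘⊛⊞⊞∘∙∘??
∙∘⊛∘∘∘∙∘??
??????????
??????????

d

⊞⊞⊞⊞⊞⊞⊞⊞⊞⊞
⊞⊞⊞⊞⊞⊞⊞⊞⊞⊞
⊞⊞⊞⊞⊞⊞⊞⊞⊞⊞
⊞⊞⊞⊞⊞⊞⊞⊞⊞⊞
∘∙≋∘⊛∙⊛⊛??
⊛∘∙∘∘⊚∙∙??
∘⊛⊞⊞∘∙∘∘??
∘⊛∘∘∘∙∘⊛??
??????????
??????????

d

⊞⊞⊞⊞⊞⊞⊞⊞⊞⊞
⊞⊞⊞⊞⊞⊞⊞⊞⊞⊞
⊞⊞⊞⊞⊞⊞⊞⊞⊞⊞
⊞⊞⊞⊞⊞⊞⊞⊞⊞⊞
∙≋∘⊛∙⊛⊛≋??
∘∙∘∘∘⊚∙∘??
⊛⊞⊞∘∙∘∘∙??
⊛∘∘∘∙∘⊛∘??
??????????
??????????

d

⊞⊞⊞⊞⊞⊞⊞⊞⊞⊞
⊞⊞⊞⊞⊞⊞⊞⊞⊞⊞
⊞⊞⊞⊞⊞⊞⊞⊞⊞⊞
⊞⊞⊞⊞⊞⊞⊞⊞⊞⊞
≋∘⊛∙⊛⊛≋∘??
∙∘∘∘∙⊚∘∙??
⊞⊞∘∙∘∘∙∘??
∘∘∘∙∘⊛∘≋??
??????????
??????????

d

⊞⊞⊞⊞⊞⊞⊞⊞⊞⊞
⊞⊞⊞⊞⊞⊞⊞⊞⊞⊞
⊞⊞⊞⊞⊞⊞⊞⊞⊞⊞
⊞⊞⊞⊞⊞⊞⊞⊞⊞⊞
∘⊛∙⊛⊛≋∘∘??
∘∘∘∙∙⊚∙∘??
⊞∘∙∘∘∙∘⊛??
∘∘∙∘⊛∘≋∘??
??????????
??????????

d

⊞⊞⊞⊞⊞⊞⊞⊞⊞⊞
⊞⊞⊞⊞⊞⊞⊞⊞⊞⊞
⊞⊞⊞⊞⊞⊞⊞⊞⊞⊞
⊞⊞⊞⊞⊞⊞⊞⊞⊞⊞
⊛∙⊛⊛≋∘∘⊛??
∘∘∙∙∘⊚∘⊛??
∘∙∘∘∙∘⊛⊞??
∘∙∘⊛∘≋∘∘??
??????????
??????????

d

⊞⊞⊞⊞⊞⊞⊞⊞⊞⊞
⊞⊞⊞⊞⊞⊞⊞⊞⊞⊞
⊞⊞⊞⊞⊞⊞⊞⊞⊞⊞
⊞⊞⊞⊞⊞⊞⊞⊞⊞⊞
∙⊛⊛≋∘∘⊛∙??
∘∙∙∘∙⊚⊛∘??
∙∘∘∙∘⊛⊞∘??
∙∘⊛∘≋∘∘∙??
??????????
??????????

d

⊞⊞⊞⊞⊞⊞⊞⊞⊞⊞
⊞⊞⊞⊞⊞⊞⊞⊞⊞⊞
⊞⊞⊞⊞⊞⊞⊞⊞⊞⊞
⊞⊞⊞⊞⊞⊞⊞⊞⊞⊞
⊛⊛≋∘∘⊛∙∘??
∙∙∘∙∘⊚∘∙??
∘∘∙∘⊛⊞∘∙??
∘⊛∘≋∘∘∙∘??
??????????
??????????

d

⊞⊞⊞⊞⊞⊞⊞⊞⊞⊞
⊞⊞⊞⊞⊞⊞⊞⊞⊞⊞
⊞⊞⊞⊞⊞⊞⊞⊞⊞⊞
⊞⊞⊞⊞⊞⊞⊞⊞⊞⊞
⊛≋∘∘⊛∙∘∘??
∙∘∙∘⊛⊚∙∘??
∘∙∘⊛⊞∘∙∘??
⊛∘≋∘∘∙∘∘??
??????????
??????????

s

⊞⊞⊞⊞⊞⊞⊞⊞⊞⊞
⊞⊞⊞⊞⊞⊞⊞⊞⊞⊞
⊞⊞⊞⊞⊞⊞⊞⊞⊞⊞
⊛≋∘∘⊛∙∘∘??
∙∘∙∘⊛∘∙∘??
∘∙∘⊛⊞⊚∙∘??
⊛∘≋∘∘∙∘∘??
???∘⊛∘∘≋??
??????????
??????????

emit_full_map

∘⊞⊛⊞∘∙∘∙≋∘⊛∙⊛⊛≋∘∘⊛∙∘∘
⊛∙⊛⊛∙∘⊛∘∙∘∘∘∙∙∘∙∘⊛∘∙∘
∙⊛∙≋⊛∙∘⊛⊞⊞∘∙∘∘∙∘⊛⊞⊚∙∘
∙≋∘≋⊞∙∘⊛∘∘∘∙∘⊛∘≋∘∘∙∘∘
⊛∙∘⊛∘???????????∘⊛∘∘≋
⊞∘∘∙≋????????????????
∘∘≋∘∙????????????????

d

⊞⊞⊞⊞⊞⊞⊞⊞⊞⊞
⊞⊞⊞⊞⊞⊞⊞⊞⊞⊞
⊞⊞⊞⊞⊞⊞⊞⊞⊞⊞
≋∘∘⊛∙∘∘≋??
∘∙∘⊛∘∙∘⊛??
∙∘⊛⊞∘⊚∘∘??
∘≋∘∘∙∘∘≋??
??∘⊛∘∘≋∘??
??????????
??????????

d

⊞⊞⊞⊞⊞⊞⊞⊞⊞⊞
⊞⊞⊞⊞⊞⊞⊞⊞⊞⊞
⊞⊞⊞⊞⊞⊞⊞⊞⊞⊞
∘∘⊛∙∘∘≋∙??
∙∘⊛∘∙∘⊛∘??
∘⊛⊞∘∙⊚∘∘??
≋∘∘∙∘∘≋⊞??
?∘⊛∘∘≋∘∘??
??????????
??????????

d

⊞⊞⊞⊞⊞⊞⊞⊞⊞⊞
⊞⊞⊞⊞⊞⊞⊞⊞⊞⊞
⊞⊞⊞⊞⊞⊞⊞⊞⊞⊞
∘⊛∙∘∘≋∙∘??
∘⊛∘∙∘⊛∘∘??
⊛⊞∘∙∘⊚∘∘??
∘∘∙∘∘≋⊞⊞??
∘⊛∘∘≋∘∘∘??
??????????
??????????

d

⊞⊞⊞⊞⊞⊞⊞⊞⊞⊞
⊞⊞⊞⊞⊞⊞⊞⊞⊞⊞
⊞⊞⊞⊞⊞⊞⊞⊞⊞⊞
⊛∙∘∘≋∙∘≋??
⊛∘∙∘⊛∘∘⊛??
⊞∘∙∘∘⊚∘∘??
∘∙∘∘≋⊞⊞⊛??
⊛∘∘≋∘∘∘∘??
??????????
??????????

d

⊞⊞⊞⊞⊞⊞⊞⊞⊞⊞
⊞⊞⊞⊞⊞⊞⊞⊞⊞⊞
⊞⊞⊞⊞⊞⊞⊞⊞⊞⊞
∙∘∘≋∙∘≋∘??
∘∙∘⊛∘∘⊛⊞??
∘∙∘∘∘⊚∘∘??
∙∘∘≋⊞⊞⊛⊞??
∘∘≋∘∘∘∘∘??
??????????
??????????

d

⊞⊞⊞⊞⊞⊞⊞⊞⊞⊞
⊞⊞⊞⊞⊞⊞⊞⊞⊞⊞
⊞⊞⊞⊞⊞⊞⊞⊞⊞⊞
∘∘≋∙∘≋∘∙??
∙∘⊛∘∘⊛⊞∘??
∙∘∘∘∘⊚∘∙??
∘∘≋⊞⊞⊛⊞⊛??
∘≋∘∘∘∘∘∘??
??????????
??????????

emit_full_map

∘⊞⊛⊞∘∙∘∙≋∘⊛∙⊛⊛≋∘∘⊛∙∘∘≋∙∘≋∘∙
⊛∙⊛⊛∙∘⊛∘∙∘∘∘∙∙∘∙∘⊛∘∙∘⊛∘∘⊛⊞∘
∙⊛∙≋⊛∙∘⊛⊞⊞∘∙∘∘∙∘⊛⊞∘∙∘∘∘∘⊚∘∙
∙≋∘≋⊞∙∘⊛∘∘∘∙∘⊛∘≋∘∘∙∘∘≋⊞⊞⊛⊞⊛
⊛∙∘⊛∘???????????∘⊛∘∘≋∘∘∘∘∘∘
⊞∘∘∙≋??????????????????????
∘∘≋∘∙??????????????????????

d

⊞⊞⊞⊞⊞⊞⊞⊞⊞⊞
⊞⊞⊞⊞⊞⊞⊞⊞⊞⊞
⊞⊞⊞⊞⊞⊞⊞⊞⊞⊞
∘≋∙∘≋∘∙⊛??
∘⊛∘∘⊛⊞∘⊛??
∘∘∘∘∘⊚∙∙??
∘≋⊞⊞⊛⊞⊛∙??
≋∘∘∘∘∘∘⊛??
??????????
??????????

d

⊞⊞⊞⊞⊞⊞⊞⊞⊞⊞
⊞⊞⊞⊞⊞⊞⊞⊞⊞⊞
⊞⊞⊞⊞⊞⊞⊞⊞⊞⊞
≋∙∘≋∘∙⊛≋??
⊛∘∘⊛⊞∘⊛∙??
∘∘∘∘∘⊚∙∙??
≋⊞⊞⊛⊞⊛∙∘??
∘∘∘∘∘∘⊛⊞??
??????????
??????????

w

⊞⊞⊞⊞⊞⊞⊞⊞⊞⊞
⊞⊞⊞⊞⊞⊞⊞⊞⊞⊞
⊞⊞⊞⊞⊞⊞⊞⊞⊞⊞
⊞⊞⊞⊞⊞⊞⊞⊞⊞⊞
≋∙∘≋∘∙⊛≋??
⊛∘∘⊛⊞⊚⊛∙??
∘∘∘∘∘∙∙∙??
≋⊞⊞⊛⊞⊛∙∘??
∘∘∘∘∘∘⊛⊞??
??????????

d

⊞⊞⊞⊞⊞⊞⊞⊞⊞⊞
⊞⊞⊞⊞⊞⊞⊞⊞⊞⊞
⊞⊞⊞⊞⊞⊞⊞⊞⊞⊞
⊞⊞⊞⊞⊞⊞⊞⊞⊞⊞
∙∘≋∘∙⊛≋∘??
∘∘⊛⊞∘⊚∙∙??
∘∘∘∘∙∙∙⊛??
⊞⊞⊛⊞⊛∙∘∘??
∘∘∘∘∘⊛⊞???
??????????

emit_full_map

∘⊞⊛⊞∘∙∘∙≋∘⊛∙⊛⊛≋∘∘⊛∙∘∘≋∙∘≋∘∙⊛≋∘
⊛∙⊛⊛∙∘⊛∘∙∘∘∘∙∙∘∙∘⊛∘∙∘⊛∘∘⊛⊞∘⊚∙∙
∙⊛∙≋⊛∙∘⊛⊞⊞∘∙∘∘∙∘⊛⊞∘∙∘∘∘∘∘∘∙∙∙⊛
∙≋∘≋⊞∙∘⊛∘∘∘∙∘⊛∘≋∘∘∙∘∘≋⊞⊞⊛⊞⊛∙∘∘
⊛∙∘⊛∘???????????∘⊛∘∘≋∘∘∘∘∘∘⊛⊞?
⊞∘∘∙≋?????????????????????????
∘∘≋∘∙?????????????????????????


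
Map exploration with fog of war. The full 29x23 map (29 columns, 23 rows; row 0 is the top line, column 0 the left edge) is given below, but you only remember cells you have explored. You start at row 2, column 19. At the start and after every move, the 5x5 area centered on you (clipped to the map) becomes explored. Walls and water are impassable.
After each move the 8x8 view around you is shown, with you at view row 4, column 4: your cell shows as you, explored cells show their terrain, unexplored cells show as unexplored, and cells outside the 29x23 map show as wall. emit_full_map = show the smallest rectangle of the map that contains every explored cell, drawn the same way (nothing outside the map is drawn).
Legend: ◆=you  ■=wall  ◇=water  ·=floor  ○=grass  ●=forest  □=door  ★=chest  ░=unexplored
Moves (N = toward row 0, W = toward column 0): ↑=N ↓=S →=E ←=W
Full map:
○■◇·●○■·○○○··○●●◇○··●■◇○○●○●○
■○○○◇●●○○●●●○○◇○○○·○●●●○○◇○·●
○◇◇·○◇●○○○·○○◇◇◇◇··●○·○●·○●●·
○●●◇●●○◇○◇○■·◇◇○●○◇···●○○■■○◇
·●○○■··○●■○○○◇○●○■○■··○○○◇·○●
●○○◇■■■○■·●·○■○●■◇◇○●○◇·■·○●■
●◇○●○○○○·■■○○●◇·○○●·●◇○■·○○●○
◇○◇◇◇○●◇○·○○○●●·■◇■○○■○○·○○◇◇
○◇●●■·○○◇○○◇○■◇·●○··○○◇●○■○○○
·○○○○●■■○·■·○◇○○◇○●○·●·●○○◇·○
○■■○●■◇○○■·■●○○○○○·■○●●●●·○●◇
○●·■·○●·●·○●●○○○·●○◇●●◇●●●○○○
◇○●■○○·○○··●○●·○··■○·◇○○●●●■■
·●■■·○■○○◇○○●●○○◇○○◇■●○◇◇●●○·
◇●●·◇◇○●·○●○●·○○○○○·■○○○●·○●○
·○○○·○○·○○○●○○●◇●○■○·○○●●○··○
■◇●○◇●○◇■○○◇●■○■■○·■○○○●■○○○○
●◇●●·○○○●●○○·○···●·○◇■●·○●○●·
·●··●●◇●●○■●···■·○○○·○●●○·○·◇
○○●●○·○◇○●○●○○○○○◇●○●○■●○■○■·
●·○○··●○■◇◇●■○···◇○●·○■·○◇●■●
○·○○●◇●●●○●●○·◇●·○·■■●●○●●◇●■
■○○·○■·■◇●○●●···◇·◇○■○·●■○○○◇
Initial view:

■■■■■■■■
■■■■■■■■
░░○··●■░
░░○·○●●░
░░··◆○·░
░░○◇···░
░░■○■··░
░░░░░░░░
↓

■■■■■■■■
░░○··●■░
░░○·○●●░
░░··●○·░
░░○◇◆··░
░░■○■··░
░░◇◇○●○░
░░░░░░░░

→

■■■■■■■■
░○··●■░░
░○·○●●●░
░··●○·○░
░○◇·◆·●░
░■○■··○░
░◇◇○●○◇░
░░░░░░░░

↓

░○··●■░░
░○·○●●●░
░··●○·○░
░○◇···●░
░■○■◆·○░
░◇◇○●○◇░
░░●·●◇○░
░░░░░░░░

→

○··●■░░░
○·○●●●░░
··●○·○●░
○◇···●○░
■○■·◆○○░
◇◇○●○◇·░
░●·●◇○■░
░░░░░░░░

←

░○··●■░░
░○·○●●●░
░··●○·○●
░○◇···●○
░■○■◆·○○
░◇◇○●○◇·
░░●·●◇○■
░░░░░░░░

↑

■■■■■■■■
░○··●■░░
░○·○●●●░
░··●○·○●
░○◇·◆·●○
░■○■··○○
░◇◇○●○◇·
░░●·●◇○■

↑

■■■■■■■■
■■■■■■■■
░○··●■◇░
░○·○●●●░
░··●◆·○●
░○◇···●○
░■○■··○○
░◇◇○●○◇·

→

■■■■■■■■
■■■■■■■■
○··●■◇○░
○·○●●●○░
··●○◆○●░
○◇···●○░
■○■··○○░
◇◇○●○◇·░

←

■■■■■■■■
■■■■■■■■
░○··●■◇○
░○·○●●●○
░··●◆·○●
░○◇···●○
░■○■··○○
░◇◇○●○◇·

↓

■■■■■■■■
░○··●■◇○
░○·○●●●○
░··●○·○●
░○◇·◆·●○
░■○■··○○
░◇◇○●○◇·
░░●·●◇○■

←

■■■■■■■■
░░○··●■◇
░░○·○●●●
░░··●○·○
░░○◇◆··●
░░■○■··○
░░◇◇○●○◇
░░░●·●◇○

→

■■■■■■■■
░○··●■◇○
░○·○●●●○
░··●○·○●
░○◇·◆·●○
░■○■··○○
░◇◇○●○◇·
░░●·●◇○■

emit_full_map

○··●■◇○
○·○●●●○
··●○·○●
○◇·◆·●○
■○■··○○
◇◇○●○◇·
░●·●◇○■

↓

░○··●■◇○
░○·○●●●○
░··●○·○●
░○◇···●○
░■○■◆·○○
░◇◇○●○◇·
░░●·●◇○■
░░░░░░░░


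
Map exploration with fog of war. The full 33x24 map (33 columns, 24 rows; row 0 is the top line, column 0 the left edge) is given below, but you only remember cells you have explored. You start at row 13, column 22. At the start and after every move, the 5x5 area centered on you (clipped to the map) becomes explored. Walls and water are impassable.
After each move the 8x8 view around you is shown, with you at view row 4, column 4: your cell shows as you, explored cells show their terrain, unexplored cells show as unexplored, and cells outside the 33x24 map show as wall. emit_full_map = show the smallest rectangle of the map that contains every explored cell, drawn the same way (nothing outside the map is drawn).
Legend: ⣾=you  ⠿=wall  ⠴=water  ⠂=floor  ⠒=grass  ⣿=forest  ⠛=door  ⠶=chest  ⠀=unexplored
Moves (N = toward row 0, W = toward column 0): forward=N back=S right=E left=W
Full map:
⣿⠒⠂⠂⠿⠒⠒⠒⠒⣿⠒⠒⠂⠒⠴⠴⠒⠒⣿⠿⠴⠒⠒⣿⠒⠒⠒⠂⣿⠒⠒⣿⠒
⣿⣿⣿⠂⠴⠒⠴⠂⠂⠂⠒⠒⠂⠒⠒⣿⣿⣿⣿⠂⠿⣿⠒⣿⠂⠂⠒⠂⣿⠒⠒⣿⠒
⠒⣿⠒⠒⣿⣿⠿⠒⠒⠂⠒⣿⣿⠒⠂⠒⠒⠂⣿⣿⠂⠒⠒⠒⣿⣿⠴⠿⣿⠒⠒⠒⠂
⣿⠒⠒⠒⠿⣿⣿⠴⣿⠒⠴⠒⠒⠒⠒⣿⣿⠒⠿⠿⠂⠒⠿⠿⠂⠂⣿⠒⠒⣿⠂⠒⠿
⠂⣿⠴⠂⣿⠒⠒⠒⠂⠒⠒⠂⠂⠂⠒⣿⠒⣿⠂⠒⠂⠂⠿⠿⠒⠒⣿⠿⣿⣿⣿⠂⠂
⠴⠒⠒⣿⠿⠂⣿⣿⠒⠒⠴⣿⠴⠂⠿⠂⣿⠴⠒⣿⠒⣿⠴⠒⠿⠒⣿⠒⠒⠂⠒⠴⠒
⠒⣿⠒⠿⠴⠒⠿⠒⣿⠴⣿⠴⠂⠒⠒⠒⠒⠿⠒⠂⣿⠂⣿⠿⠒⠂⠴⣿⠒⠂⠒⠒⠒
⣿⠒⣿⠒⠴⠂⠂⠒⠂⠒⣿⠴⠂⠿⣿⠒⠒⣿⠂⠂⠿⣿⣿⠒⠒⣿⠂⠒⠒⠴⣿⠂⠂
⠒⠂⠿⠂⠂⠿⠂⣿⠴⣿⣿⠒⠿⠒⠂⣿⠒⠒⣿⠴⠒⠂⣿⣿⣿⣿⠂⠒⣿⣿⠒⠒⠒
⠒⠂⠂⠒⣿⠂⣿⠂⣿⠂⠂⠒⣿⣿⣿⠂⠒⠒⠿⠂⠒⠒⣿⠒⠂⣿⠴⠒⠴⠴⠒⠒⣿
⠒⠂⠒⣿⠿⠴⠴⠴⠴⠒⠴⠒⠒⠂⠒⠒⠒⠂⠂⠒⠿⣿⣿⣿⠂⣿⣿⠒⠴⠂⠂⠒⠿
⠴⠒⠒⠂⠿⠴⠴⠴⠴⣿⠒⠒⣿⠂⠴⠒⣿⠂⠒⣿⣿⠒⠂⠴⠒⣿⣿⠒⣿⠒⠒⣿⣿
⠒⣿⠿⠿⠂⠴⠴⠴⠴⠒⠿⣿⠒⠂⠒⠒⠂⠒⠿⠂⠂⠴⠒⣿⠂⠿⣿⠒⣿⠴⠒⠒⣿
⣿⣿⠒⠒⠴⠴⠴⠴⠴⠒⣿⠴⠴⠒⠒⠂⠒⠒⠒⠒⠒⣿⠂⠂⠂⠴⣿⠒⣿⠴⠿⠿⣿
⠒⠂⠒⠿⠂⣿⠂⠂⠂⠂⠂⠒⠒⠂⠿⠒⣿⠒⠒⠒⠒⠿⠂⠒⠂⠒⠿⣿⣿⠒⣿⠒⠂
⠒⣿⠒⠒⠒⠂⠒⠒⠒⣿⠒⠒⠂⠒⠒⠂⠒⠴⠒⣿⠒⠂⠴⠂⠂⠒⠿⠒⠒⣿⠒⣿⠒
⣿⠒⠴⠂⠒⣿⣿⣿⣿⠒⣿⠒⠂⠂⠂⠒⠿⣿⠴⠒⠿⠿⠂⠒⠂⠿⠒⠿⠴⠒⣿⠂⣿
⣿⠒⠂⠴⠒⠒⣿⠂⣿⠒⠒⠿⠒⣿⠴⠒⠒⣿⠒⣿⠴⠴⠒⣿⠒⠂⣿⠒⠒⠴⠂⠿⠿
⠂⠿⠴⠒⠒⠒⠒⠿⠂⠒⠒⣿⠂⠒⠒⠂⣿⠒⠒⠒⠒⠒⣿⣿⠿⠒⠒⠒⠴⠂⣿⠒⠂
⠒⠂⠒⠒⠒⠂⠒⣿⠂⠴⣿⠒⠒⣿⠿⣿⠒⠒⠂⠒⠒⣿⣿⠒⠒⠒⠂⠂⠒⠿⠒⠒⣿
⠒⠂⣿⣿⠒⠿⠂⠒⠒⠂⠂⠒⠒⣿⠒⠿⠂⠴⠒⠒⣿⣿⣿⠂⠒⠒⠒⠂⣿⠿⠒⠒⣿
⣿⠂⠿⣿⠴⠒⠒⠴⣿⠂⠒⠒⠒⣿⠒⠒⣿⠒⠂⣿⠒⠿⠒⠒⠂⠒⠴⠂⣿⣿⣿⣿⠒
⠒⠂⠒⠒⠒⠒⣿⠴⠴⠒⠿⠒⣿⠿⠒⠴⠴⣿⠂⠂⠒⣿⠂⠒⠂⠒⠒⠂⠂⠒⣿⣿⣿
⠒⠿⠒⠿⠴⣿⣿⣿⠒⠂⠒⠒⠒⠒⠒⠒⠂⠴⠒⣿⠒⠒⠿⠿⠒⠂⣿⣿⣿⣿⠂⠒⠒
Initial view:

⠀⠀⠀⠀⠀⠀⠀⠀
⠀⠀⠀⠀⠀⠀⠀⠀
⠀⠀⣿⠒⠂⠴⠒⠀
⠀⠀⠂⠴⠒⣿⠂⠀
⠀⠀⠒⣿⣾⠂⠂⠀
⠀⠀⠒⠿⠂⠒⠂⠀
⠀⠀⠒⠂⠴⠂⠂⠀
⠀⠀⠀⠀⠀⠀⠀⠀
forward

⠀⠀⠀⠀⠀⠀⠀⠀
⠀⠀⠀⠀⠀⠀⠀⠀
⠀⠀⠿⣿⣿⣿⠂⠀
⠀⠀⣿⠒⠂⠴⠒⠀
⠀⠀⠂⠴⣾⣿⠂⠀
⠀⠀⠒⣿⠂⠂⠂⠀
⠀⠀⠒⠿⠂⠒⠂⠀
⠀⠀⠒⠂⠴⠂⠂⠀

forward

⠀⠀⠀⠀⠀⠀⠀⠀
⠀⠀⠀⠀⠀⠀⠀⠀
⠀⠀⠒⠒⣿⠒⠂⠀
⠀⠀⠿⣿⣿⣿⠂⠀
⠀⠀⣿⠒⣾⠴⠒⠀
⠀⠀⠂⠴⠒⣿⠂⠀
⠀⠀⠒⣿⠂⠂⠂⠀
⠀⠀⠒⠿⠂⠒⠂⠀

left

⠀⠀⠀⠀⠀⠀⠀⠀
⠀⠀⠀⠀⠀⠀⠀⠀
⠀⠀⠂⠒⠒⣿⠒⠂
⠀⠀⠒⠿⣿⣿⣿⠂
⠀⠀⣿⣿⣾⠂⠴⠒
⠀⠀⠂⠂⠴⠒⣿⠂
⠀⠀⠒⠒⣿⠂⠂⠂
⠀⠀⠀⠒⠿⠂⠒⠂

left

⠀⠀⠀⠀⠀⠀⠀⠀
⠀⠀⠀⠀⠀⠀⠀⠀
⠀⠀⠿⠂⠒⠒⣿⠒
⠀⠀⠂⠒⠿⣿⣿⣿
⠀⠀⠒⣿⣾⠒⠂⠴
⠀⠀⠿⠂⠂⠴⠒⣿
⠀⠀⠒⠒⠒⣿⠂⠂
⠀⠀⠀⠀⠒⠿⠂⠒

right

⠀⠀⠀⠀⠀⠀⠀⠀
⠀⠀⠀⠀⠀⠀⠀⠀
⠀⠿⠂⠒⠒⣿⠒⠂
⠀⠂⠒⠿⣿⣿⣿⠂
⠀⠒⣿⣿⣾⠂⠴⠒
⠀⠿⠂⠂⠴⠒⣿⠂
⠀⠒⠒⠒⣿⠂⠂⠂
⠀⠀⠀⠒⠿⠂⠒⠂

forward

⠀⠀⠀⠀⠀⠀⠀⠀
⠀⠀⠀⠀⠀⠀⠀⠀
⠀⠀⠴⠒⠂⣿⣿⠀
⠀⠿⠂⠒⠒⣿⠒⠂
⠀⠂⠒⠿⣾⣿⣿⠂
⠀⠒⣿⣿⠒⠂⠴⠒
⠀⠿⠂⠂⠴⠒⣿⠂
⠀⠒⠒⠒⣿⠂⠂⠂

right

⠀⠀⠀⠀⠀⠀⠀⠀
⠀⠀⠀⠀⠀⠀⠀⠀
⠀⠴⠒⠂⣿⣿⣿⠀
⠿⠂⠒⠒⣿⠒⠂⠀
⠂⠒⠿⣿⣾⣿⠂⠀
⠒⣿⣿⠒⠂⠴⠒⠀
⠿⠂⠂⠴⠒⣿⠂⠀
⠒⠒⠒⣿⠂⠂⠂⠀

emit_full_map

⠀⠴⠒⠂⣿⣿⣿
⠿⠂⠒⠒⣿⠒⠂
⠂⠒⠿⣿⣾⣿⠂
⠒⣿⣿⠒⠂⠴⠒
⠿⠂⠂⠴⠒⣿⠂
⠒⠒⠒⣿⠂⠂⠂
⠀⠀⠒⠿⠂⠒⠂
⠀⠀⠒⠂⠴⠂⠂

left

⠀⠀⠀⠀⠀⠀⠀⠀
⠀⠀⠀⠀⠀⠀⠀⠀
⠀⠀⠴⠒⠂⣿⣿⣿
⠀⠿⠂⠒⠒⣿⠒⠂
⠀⠂⠒⠿⣾⣿⣿⠂
⠀⠒⣿⣿⠒⠂⠴⠒
⠀⠿⠂⠂⠴⠒⣿⠂
⠀⠒⠒⠒⣿⠂⠂⠂

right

⠀⠀⠀⠀⠀⠀⠀⠀
⠀⠀⠀⠀⠀⠀⠀⠀
⠀⠴⠒⠂⣿⣿⣿⠀
⠿⠂⠒⠒⣿⠒⠂⠀
⠂⠒⠿⣿⣾⣿⠂⠀
⠒⣿⣿⠒⠂⠴⠒⠀
⠿⠂⠂⠴⠒⣿⠂⠀
⠒⠒⠒⣿⠂⠂⠂⠀

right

⠀⠀⠀⠀⠀⠀⠀⠀
⠀⠀⠀⠀⠀⠀⠀⠀
⠴⠒⠂⣿⣿⣿⣿⠀
⠂⠒⠒⣿⠒⠂⣿⠀
⠒⠿⣿⣿⣾⠂⣿⠀
⣿⣿⠒⠂⠴⠒⣿⠀
⠂⠂⠴⠒⣿⠂⠿⠀
⠒⠒⣿⠂⠂⠂⠀⠀

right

⠀⠀⠀⠀⠀⠀⠀⠀
⠀⠀⠀⠀⠀⠀⠀⠀
⠒⠂⣿⣿⣿⣿⠂⠀
⠒⠒⣿⠒⠂⣿⠴⠀
⠿⣿⣿⣿⣾⣿⣿⠀
⣿⠒⠂⠴⠒⣿⣿⠀
⠂⠴⠒⣿⠂⠿⣿⠀
⠒⣿⠂⠂⠂⠀⠀⠀

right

⠀⠀⠀⠀⠀⠀⠀⠀
⠀⠀⠀⠀⠀⠀⠀⠀
⠂⣿⣿⣿⣿⠂⠒⠀
⠒⣿⠒⠂⣿⠴⠒⠀
⣿⣿⣿⠂⣾⣿⠒⠀
⠒⠂⠴⠒⣿⣿⠒⠀
⠴⠒⣿⠂⠿⣿⠒⠀
⣿⠂⠂⠂⠀⠀⠀⠀

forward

⠀⠀⠀⠀⠀⠀⠀⠀
⠀⠀⠀⠀⠀⠀⠀⠀
⠀⠀⠒⠒⣿⠂⠒⠀
⠂⣿⣿⣿⣿⠂⠒⠀
⠒⣿⠒⠂⣾⠴⠒⠀
⣿⣿⣿⠂⣿⣿⠒⠀
⠒⠂⠴⠒⣿⣿⠒⠀
⠴⠒⣿⠂⠿⣿⠒⠀

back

⠀⠀⠀⠀⠀⠀⠀⠀
⠀⠀⠒⠒⣿⠂⠒⠀
⠂⣿⣿⣿⣿⠂⠒⠀
⠒⣿⠒⠂⣿⠴⠒⠀
⣿⣿⣿⠂⣾⣿⠒⠀
⠒⠂⠴⠒⣿⣿⠒⠀
⠴⠒⣿⠂⠿⣿⠒⠀
⣿⠂⠂⠂⠀⠀⠀⠀

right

⠀⠀⠀⠀⠀⠀⠀⠀
⠀⠒⠒⣿⠂⠒⠀⠀
⣿⣿⣿⣿⠂⠒⣿⠀
⣿⠒⠂⣿⠴⠒⠴⠀
⣿⣿⠂⣿⣾⠒⠴⠀
⠂⠴⠒⣿⣿⠒⣿⠀
⠒⣿⠂⠿⣿⠒⣿⠀
⠂⠂⠂⠀⠀⠀⠀⠀

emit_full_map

⠀⠀⠀⠀⠀⠒⠒⣿⠂⠒⠀
⠀⠴⠒⠂⣿⣿⣿⣿⠂⠒⣿
⠿⠂⠒⠒⣿⠒⠂⣿⠴⠒⠴
⠂⠒⠿⣿⣿⣿⠂⣿⣾⠒⠴
⠒⣿⣿⠒⠂⠴⠒⣿⣿⠒⣿
⠿⠂⠂⠴⠒⣿⠂⠿⣿⠒⣿
⠒⠒⠒⣿⠂⠂⠂⠀⠀⠀⠀
⠀⠀⠒⠿⠂⠒⠂⠀⠀⠀⠀
⠀⠀⠒⠂⠴⠂⠂⠀⠀⠀⠀

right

⠀⠀⠀⠀⠀⠀⠀⠀
⠒⠒⣿⠂⠒⠀⠀⠀
⣿⣿⣿⠂⠒⣿⣿⠀
⠒⠂⣿⠴⠒⠴⠴⠀
⣿⠂⣿⣿⣾⠴⠂⠀
⠴⠒⣿⣿⠒⣿⠒⠀
⣿⠂⠿⣿⠒⣿⠴⠀
⠂⠂⠀⠀⠀⠀⠀⠀

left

⠀⠀⠀⠀⠀⠀⠀⠀
⠀⠒⠒⣿⠂⠒⠀⠀
⣿⣿⣿⣿⠂⠒⣿⣿
⣿⠒⠂⣿⠴⠒⠴⠴
⣿⣿⠂⣿⣾⠒⠴⠂
⠂⠴⠒⣿⣿⠒⣿⠒
⠒⣿⠂⠿⣿⠒⣿⠴
⠂⠂⠂⠀⠀⠀⠀⠀

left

⠀⠀⠀⠀⠀⠀⠀⠀
⠀⠀⠒⠒⣿⠂⠒⠀
⠂⣿⣿⣿⣿⠂⠒⣿
⠒⣿⠒⠂⣿⠴⠒⠴
⣿⣿⣿⠂⣾⣿⠒⠴
⠒⠂⠴⠒⣿⣿⠒⣿
⠴⠒⣿⠂⠿⣿⠒⣿
⣿⠂⠂⠂⠀⠀⠀⠀

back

⠀⠀⠒⠒⣿⠂⠒⠀
⠂⣿⣿⣿⣿⠂⠒⣿
⠒⣿⠒⠂⣿⠴⠒⠴
⣿⣿⣿⠂⣿⣿⠒⠴
⠒⠂⠴⠒⣾⣿⠒⣿
⠴⠒⣿⠂⠿⣿⠒⣿
⣿⠂⠂⠂⠴⣿⠒⠀
⠿⠂⠒⠂⠀⠀⠀⠀

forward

⠀⠀⠀⠀⠀⠀⠀⠀
⠀⠀⠒⠒⣿⠂⠒⠀
⠂⣿⣿⣿⣿⠂⠒⣿
⠒⣿⠒⠂⣿⠴⠒⠴
⣿⣿⣿⠂⣾⣿⠒⠴
⠒⠂⠴⠒⣿⣿⠒⣿
⠴⠒⣿⠂⠿⣿⠒⣿
⣿⠂⠂⠂⠴⣿⠒⠀

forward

⠀⠀⠀⠀⠀⠀⠀⠀
⠀⠀⠀⠀⠀⠀⠀⠀
⠀⠀⠒⠒⣿⠂⠒⠀
⠂⣿⣿⣿⣿⠂⠒⣿
⠒⣿⠒⠂⣾⠴⠒⠴
⣿⣿⣿⠂⣿⣿⠒⠴
⠒⠂⠴⠒⣿⣿⠒⣿
⠴⠒⣿⠂⠿⣿⠒⣿

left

⠀⠀⠀⠀⠀⠀⠀⠀
⠀⠀⠀⠀⠀⠀⠀⠀
⠀⠀⣿⠒⠒⣿⠂⠒
⠒⠂⣿⣿⣿⣿⠂⠒
⠒⠒⣿⠒⣾⣿⠴⠒
⠿⣿⣿⣿⠂⣿⣿⠒
⣿⠒⠂⠴⠒⣿⣿⠒
⠂⠴⠒⣿⠂⠿⣿⠒

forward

⠀⠀⠀⠀⠀⠀⠀⠀
⠀⠀⠀⠀⠀⠀⠀⠀
⠀⠀⣿⠿⠒⠂⠴⠀
⠀⠀⣿⠒⠒⣿⠂⠒
⠒⠂⣿⣿⣾⣿⠂⠒
⠒⠒⣿⠒⠂⣿⠴⠒
⠿⣿⣿⣿⠂⣿⣿⠒
⣿⠒⠂⠴⠒⣿⣿⠒

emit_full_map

⠀⠀⠀⠀⣿⠿⠒⠂⠴⠀⠀⠀
⠀⠀⠀⠀⣿⠒⠒⣿⠂⠒⠀⠀
⠀⠴⠒⠂⣿⣿⣾⣿⠂⠒⣿⣿
⠿⠂⠒⠒⣿⠒⠂⣿⠴⠒⠴⠴
⠂⠒⠿⣿⣿⣿⠂⣿⣿⠒⠴⠂
⠒⣿⣿⠒⠂⠴⠒⣿⣿⠒⣿⠒
⠿⠂⠂⠴⠒⣿⠂⠿⣿⠒⣿⠴
⠒⠒⠒⣿⠂⠂⠂⠴⣿⠒⠀⠀
⠀⠀⠒⠿⠂⠒⠂⠀⠀⠀⠀⠀
⠀⠀⠒⠂⠴⠂⠂⠀⠀⠀⠀⠀

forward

⠀⠀⠀⠀⠀⠀⠀⠀
⠀⠀⠀⠀⠀⠀⠀⠀
⠀⠀⠴⠒⠿⠒⣿⠀
⠀⠀⣿⠿⠒⠂⠴⠀
⠀⠀⣿⠒⣾⣿⠂⠒
⠒⠂⣿⣿⣿⣿⠂⠒
⠒⠒⣿⠒⠂⣿⠴⠒
⠿⣿⣿⣿⠂⣿⣿⠒

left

⠀⠀⠀⠀⠀⠀⠀⠀
⠀⠀⠀⠀⠀⠀⠀⠀
⠀⠀⣿⠴⠒⠿⠒⣿
⠀⠀⠂⣿⠿⠒⠂⠴
⠀⠀⣿⣿⣾⠒⣿⠂
⠴⠒⠂⣿⣿⣿⣿⠂
⠂⠒⠒⣿⠒⠂⣿⠴
⠒⠿⣿⣿⣿⠂⣿⣿

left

⠀⠀⠀⠀⠀⠀⠀⠀
⠀⠀⠀⠀⠀⠀⠀⠀
⠀⠀⠒⣿⠴⠒⠿⠒
⠀⠀⣿⠂⣿⠿⠒⠂
⠀⠀⠿⣿⣾⠒⠒⣿
⠀⠴⠒⠂⣿⣿⣿⣿
⠿⠂⠒⠒⣿⠒⠂⣿
⠂⠒⠿⣿⣿⣿⠂⣿

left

⠀⠀⠀⠀⠀⠀⠀⠀
⠀⠀⠀⠀⠀⠀⠀⠀
⠀⠀⣿⠒⣿⠴⠒⠿
⠀⠀⠂⣿⠂⣿⠿⠒
⠀⠀⠂⠿⣾⣿⠒⠒
⠀⠀⠴⠒⠂⣿⣿⣿
⠀⠿⠂⠒⠒⣿⠒⠂
⠀⠂⠒⠿⣿⣿⣿⠂

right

⠀⠀⠀⠀⠀⠀⠀⠀
⠀⠀⠀⠀⠀⠀⠀⠀
⠀⣿⠒⣿⠴⠒⠿⠒
⠀⠂⣿⠂⣿⠿⠒⠂
⠀⠂⠿⣿⣾⠒⠒⣿
⠀⠴⠒⠂⣿⣿⣿⣿
⠿⠂⠒⠒⣿⠒⠂⣿
⠂⠒⠿⣿⣿⣿⠂⣿

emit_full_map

⠀⣿⠒⣿⠴⠒⠿⠒⣿⠀⠀⠀
⠀⠂⣿⠂⣿⠿⠒⠂⠴⠀⠀⠀
⠀⠂⠿⣿⣾⠒⠒⣿⠂⠒⠀⠀
⠀⠴⠒⠂⣿⣿⣿⣿⠂⠒⣿⣿
⠿⠂⠒⠒⣿⠒⠂⣿⠴⠒⠴⠴
⠂⠒⠿⣿⣿⣿⠂⣿⣿⠒⠴⠂
⠒⣿⣿⠒⠂⠴⠒⣿⣿⠒⣿⠒
⠿⠂⠂⠴⠒⣿⠂⠿⣿⠒⣿⠴
⠒⠒⠒⣿⠂⠂⠂⠴⣿⠒⠀⠀
⠀⠀⠒⠿⠂⠒⠂⠀⠀⠀⠀⠀
⠀⠀⠒⠂⠴⠂⠂⠀⠀⠀⠀⠀


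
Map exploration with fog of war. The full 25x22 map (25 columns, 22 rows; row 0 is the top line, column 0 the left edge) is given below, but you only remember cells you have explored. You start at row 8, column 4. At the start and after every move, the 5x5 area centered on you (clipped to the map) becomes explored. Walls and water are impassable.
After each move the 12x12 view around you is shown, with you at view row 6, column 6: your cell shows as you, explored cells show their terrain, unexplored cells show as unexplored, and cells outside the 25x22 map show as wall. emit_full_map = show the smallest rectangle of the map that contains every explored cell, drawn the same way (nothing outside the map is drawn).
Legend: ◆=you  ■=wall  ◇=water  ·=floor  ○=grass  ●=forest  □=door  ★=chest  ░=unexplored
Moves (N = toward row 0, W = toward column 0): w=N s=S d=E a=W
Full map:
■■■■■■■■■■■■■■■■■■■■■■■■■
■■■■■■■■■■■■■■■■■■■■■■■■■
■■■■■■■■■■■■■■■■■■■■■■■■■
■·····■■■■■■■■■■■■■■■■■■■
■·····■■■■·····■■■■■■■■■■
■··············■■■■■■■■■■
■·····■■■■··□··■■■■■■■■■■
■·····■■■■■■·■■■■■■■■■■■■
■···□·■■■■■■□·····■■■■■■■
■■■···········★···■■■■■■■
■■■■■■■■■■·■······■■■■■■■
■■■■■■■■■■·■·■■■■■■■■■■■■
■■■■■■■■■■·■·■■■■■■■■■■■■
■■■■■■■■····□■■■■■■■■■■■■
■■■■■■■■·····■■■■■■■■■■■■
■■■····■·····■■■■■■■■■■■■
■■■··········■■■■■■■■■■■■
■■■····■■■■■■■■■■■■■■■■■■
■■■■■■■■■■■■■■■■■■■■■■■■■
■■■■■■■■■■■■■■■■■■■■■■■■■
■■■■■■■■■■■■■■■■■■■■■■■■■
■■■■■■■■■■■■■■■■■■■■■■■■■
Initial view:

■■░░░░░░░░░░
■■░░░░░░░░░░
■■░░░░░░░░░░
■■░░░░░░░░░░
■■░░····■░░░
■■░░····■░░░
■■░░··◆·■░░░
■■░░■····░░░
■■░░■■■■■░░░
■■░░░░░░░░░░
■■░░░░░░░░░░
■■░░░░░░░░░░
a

■■■░░░░░░░░░
■■■░░░░░░░░░
■■■░░░░░░░░░
■■■░░░░░░░░░
■■■░·····■░░
■■■░·····■░░
■■■░··◆□·■░░
■■■░■■····░░
■■■░■■■■■■░░
■■■░░░░░░░░░
■■■░░░░░░░░░
■■■░░░░░░░░░

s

■■■░░░░░░░░░
■■■░░░░░░░░░
■■■░░░░░░░░░
■■■░·····■░░
■■■░·····■░░
■■■░···□·■░░
■■■░■■◆···░░
■■■░■■■■■■░░
■■■░■■■■■░░░
■■■░░░░░░░░░
■■■░░░░░░░░░
■■■░░░░░░░░░

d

■■░░░░░░░░░░
■■░░░░░░░░░░
■■░░░░░░░░░░
■■░·····■░░░
■■░·····■░░░
■■░···□·■░░░
■■░■■·◆··░░░
■■░■■■■■■░░░
■■░■■■■■■░░░
■■░░░░░░░░░░
■■░░░░░░░░░░
■■░░░░░░░░░░

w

■■░░░░░░░░░░
■■░░░░░░░░░░
■■░░░░░░░░░░
■■░░░░░░░░░░
■■░·····■░░░
■■░·····■░░░
■■░···◆·■░░░
■■░■■····░░░
■■░■■■■■■░░░
■■░■■■■■■░░░
■■░░░░░░░░░░
■■░░░░░░░░░░

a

■■■░░░░░░░░░
■■■░░░░░░░░░
■■■░░░░░░░░░
■■■░░░░░░░░░
■■■░·····■░░
■■■░·····■░░
■■■░··◆□·■░░
■■■░■■····░░
■■■░■■■■■■░░
■■■░■■■■■■░░
■■■░░░░░░░░░
■■■░░░░░░░░░

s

■■■░░░░░░░░░
■■■░░░░░░░░░
■■■░░░░░░░░░
■■■░·····■░░
■■■░·····■░░
■■■░···□·■░░
■■■░■■◆···░░
■■■░■■■■■■░░
■■■░■■■■■■░░
■■■░░░░░░░░░
■■■░░░░░░░░░
■■■░░░░░░░░░

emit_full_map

·····■
·····■
···□·■
■■◆···
■■■■■■
■■■■■■

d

■■░░░░░░░░░░
■■░░░░░░░░░░
■■░░░░░░░░░░
■■░·····■░░░
■■░·····■░░░
■■░···□·■░░░
■■░■■·◆··░░░
■■░■■■■■■░░░
■■░■■■■■■░░░
■■░░░░░░░░░░
■■░░░░░░░░░░
■■░░░░░░░░░░

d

■░░░░░░░░░░░
■░░░░░░░░░░░
■░░░░░░░░░░░
■░·····■░░░░
■░·····■■░░░
■░···□·■■░░░
■░■■··◆··░░░
■░■■■■■■■░░░
■░■■■■■■■░░░
■░░░░░░░░░░░
■░░░░░░░░░░░
■░░░░░░░░░░░

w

■░░░░░░░░░░░
■░░░░░░░░░░░
■░░░░░░░░░░░
■░░░░░░░░░░░
■░·····■■░░░
■░·····■■░░░
■░···□◆■■░░░
■░■■·····░░░
■░■■■■■■■░░░
■░■■■■■■■░░░
■░░░░░░░░░░░
■░░░░░░░░░░░

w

■░░░░░░░░░░░
■░░░░░░░░░░░
■░░░░░░░░░░░
■░░░░░░░░░░░
■░░░·····░░░
■░·····■■░░░
■░····◆■■░░░
■░···□·■■░░░
■░■■·····░░░
■░■■■■■■■░░░
■░■■■■■■■░░░
■░░░░░░░░░░░

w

■░░░░░░░░░░░
■░░░░░░░░░░░
■░░░░░░░░░░░
■░░░░░░░░░░░
■░░░···■■░░░
■░░░·····░░░
■░····◆■■░░░
■░·····■■░░░
■░···□·■■░░░
■░■■·····░░░
■░■■■■■■■░░░
■░■■■■■■■░░░

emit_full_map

░░···■■
░░·····
····◆■■
·····■■
···□·■■
■■·····
■■■■■■■
■■■■■■■

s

■░░░░░░░░░░░
■░░░░░░░░░░░
■░░░░░░░░░░░
■░░░···■■░░░
■░░░·····░░░
■░·····■■░░░
■░····◆■■░░░
■░···□·■■░░░
■░■■·····░░░
■░■■■■■■■░░░
■░■■■■■■■░░░
■░░░░░░░░░░░

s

■░░░░░░░░░░░
■░░░░░░░░░░░
■░░░···■■░░░
■░░░·····░░░
■░·····■■░░░
■░·····■■░░░
■░···□◆■■░░░
■░■■·····░░░
■░■■■■■■■░░░
■░■■■■■■■░░░
■░░░░░░░░░░░
■░░░░░░░░░░░

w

■░░░░░░░░░░░
■░░░░░░░░░░░
■░░░░░░░░░░░
■░░░···■■░░░
■░░░·····░░░
■░·····■■░░░
■░····◆■■░░░
■░···□·■■░░░
■░■■·····░░░
■░■■■■■■■░░░
■░■■■■■■■░░░
■░░░░░░░░░░░

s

■░░░░░░░░░░░
■░░░░░░░░░░░
■░░░···■■░░░
■░░░·····░░░
■░·····■■░░░
■░·····■■░░░
■░···□◆■■░░░
■░■■·····░░░
■░■■■■■■■░░░
■░■■■■■■■░░░
■░░░░░░░░░░░
■░░░░░░░░░░░


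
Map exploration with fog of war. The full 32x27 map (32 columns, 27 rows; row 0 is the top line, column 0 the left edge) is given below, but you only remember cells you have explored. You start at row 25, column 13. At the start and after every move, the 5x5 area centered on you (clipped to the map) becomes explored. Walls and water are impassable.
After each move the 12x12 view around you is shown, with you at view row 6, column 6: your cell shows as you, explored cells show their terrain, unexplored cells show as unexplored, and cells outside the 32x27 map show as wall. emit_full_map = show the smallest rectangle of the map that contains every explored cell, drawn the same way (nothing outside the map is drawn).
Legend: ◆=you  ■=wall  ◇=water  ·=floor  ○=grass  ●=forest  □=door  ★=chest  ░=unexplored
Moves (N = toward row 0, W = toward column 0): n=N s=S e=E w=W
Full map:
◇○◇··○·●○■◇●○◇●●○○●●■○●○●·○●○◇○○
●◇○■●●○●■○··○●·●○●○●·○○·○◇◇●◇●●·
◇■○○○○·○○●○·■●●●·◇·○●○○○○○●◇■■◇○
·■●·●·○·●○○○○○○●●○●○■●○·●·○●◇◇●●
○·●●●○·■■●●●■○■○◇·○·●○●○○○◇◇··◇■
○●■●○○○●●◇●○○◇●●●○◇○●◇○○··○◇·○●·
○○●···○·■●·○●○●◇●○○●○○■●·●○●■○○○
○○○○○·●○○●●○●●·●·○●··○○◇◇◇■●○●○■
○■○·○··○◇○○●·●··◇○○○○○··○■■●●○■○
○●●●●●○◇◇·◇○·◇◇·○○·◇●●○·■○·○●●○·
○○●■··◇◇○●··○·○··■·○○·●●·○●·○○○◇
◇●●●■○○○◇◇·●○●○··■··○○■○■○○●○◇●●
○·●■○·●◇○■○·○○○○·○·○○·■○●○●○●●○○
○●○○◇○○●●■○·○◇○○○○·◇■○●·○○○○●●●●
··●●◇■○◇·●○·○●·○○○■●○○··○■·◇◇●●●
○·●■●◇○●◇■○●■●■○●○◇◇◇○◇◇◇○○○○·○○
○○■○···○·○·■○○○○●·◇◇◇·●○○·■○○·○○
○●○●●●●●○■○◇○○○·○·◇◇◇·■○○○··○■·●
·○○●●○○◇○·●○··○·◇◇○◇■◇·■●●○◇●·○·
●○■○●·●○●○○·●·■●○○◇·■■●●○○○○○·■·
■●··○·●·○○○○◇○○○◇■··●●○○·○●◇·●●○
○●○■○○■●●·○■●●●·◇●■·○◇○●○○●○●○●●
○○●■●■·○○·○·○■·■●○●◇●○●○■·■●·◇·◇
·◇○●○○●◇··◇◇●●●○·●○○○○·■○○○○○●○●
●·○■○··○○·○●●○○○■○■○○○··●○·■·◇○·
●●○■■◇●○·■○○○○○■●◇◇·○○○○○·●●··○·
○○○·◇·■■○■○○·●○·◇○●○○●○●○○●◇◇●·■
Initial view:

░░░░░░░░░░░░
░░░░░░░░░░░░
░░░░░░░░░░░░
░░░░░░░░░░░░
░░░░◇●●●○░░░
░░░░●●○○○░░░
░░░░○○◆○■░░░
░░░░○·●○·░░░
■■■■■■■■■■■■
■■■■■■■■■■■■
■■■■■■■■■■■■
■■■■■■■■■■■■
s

░░░░░░░░░░░░
░░░░░░░░░░░░
░░░░░░░░░░░░
░░░░◇●●●○░░░
░░░░●●○○○░░░
░░░░○○○○■░░░
░░░░○·◆○·░░░
■■■■■■■■■■■■
■■■■■■■■■■■■
■■■■■■■■■■■■
■■■■■■■■■■■■
■■■■■■■■■■■■

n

░░░░░░░░░░░░
░░░░░░░░░░░░
░░░░░░░░░░░░
░░░░░░░░░░░░
░░░░◇●●●○░░░
░░░░●●○○○░░░
░░░░○○◆○■░░░
░░░░○·●○·░░░
■■■■■■■■■■■■
■■■■■■■■■■■■
■■■■■■■■■■■■
■■■■■■■■■■■■

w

░░░░░░░░░░░░
░░░░░░░░░░░░
░░░░░░░░░░░░
░░░░░░░░░░░░
░░░░◇◇●●●○░░
░░░░○●●○○○░░
░░░░○○◆○○■░░
░░░░○○·●○·░░
■■■■■■■■■■■■
■■■■■■■■■■■■
■■■■■■■■■■■■
■■■■■■■■■■■■

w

░░░░░░░░░░░░
░░░░░░░░░░░░
░░░░░░░░░░░░
░░░░░░░░░░░░
░░░░·◇◇●●●○░
░░░░·○●●○○○░
░░░░■○◆○○○■░
░░░░■○○·●○·░
■■■■■■■■■■■■
■■■■■■■■■■■■
■■■■■■■■■■■■
■■■■■■■■■■■■

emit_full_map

·◇◇●●●○
·○●●○○○
■○◆○○○■
■○○·●○·

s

░░░░░░░░░░░░
░░░░░░░░░░░░
░░░░░░░░░░░░
░░░░·◇◇●●●○░
░░░░·○●●○○○░
░░░░■○○○○○■░
░░░░■○◆·●○·░
■■■■■■■■■■■■
■■■■■■■■■■■■
■■■■■■■■■■■■
■■■■■■■■■■■■
■■■■■■■■■■■■

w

░░░░░░░░░░░░
░░░░░░░░░░░░
░░░░░░░░░░░░
░░░░░·◇◇●●●○
░░░░○·○●●○○○
░░░░·■○○○○○■
░░░░○■◆○·●○·
■■■■■■■■■■■■
■■■■■■■■■■■■
■■■■■■■■■■■■
■■■■■■■■■■■■
■■■■■■■■■■■■

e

░░░░░░░░░░░░
░░░░░░░░░░░░
░░░░░░░░░░░░
░░░░·◇◇●●●○░
░░░○·○●●○○○░
░░░·■○○○○○■░
░░░○■○◆·●○·░
■■■■■■■■■■■■
■■■■■■■■■■■■
■■■■■■■■■■■■
■■■■■■■■■■■■
■■■■■■■■■■■■

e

░░░░░░░░░░░░
░░░░░░░░░░░░
░░░░░░░░░░░░
░░░·◇◇●●●○░░
░░○·○●●○○○░░
░░·■○○○○○■░░
░░○■○○◆●○·░░
■■■■■■■■■■■■
■■■■■■■■■■■■
■■■■■■■■■■■■
■■■■■■■■■■■■
■■■■■■■■■■■■

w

░░░░░░░░░░░░
░░░░░░░░░░░░
░░░░░░░░░░░░
░░░░·◇◇●●●○░
░░░○·○●●○○○░
░░░·■○○○○○■░
░░░○■○◆·●○·░
■■■■■■■■■■■■
■■■■■■■■■■■■
■■■■■■■■■■■■
■■■■■■■■■■■■
■■■■■■■■■■■■

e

░░░░░░░░░░░░
░░░░░░░░░░░░
░░░░░░░░░░░░
░░░·◇◇●●●○░░
░░○·○●●○○○░░
░░·■○○○○○■░░
░░○■○○◆●○·░░
■■■■■■■■■■■■
■■■■■■■■■■■■
■■■■■■■■■■■■
■■■■■■■■■■■■
■■■■■■■■■■■■

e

░░░░░░░░░░░░
░░░░░░░░░░░░
░░░░░░░░░░░░
░░·◇◇●●●○░░░
░○·○●●○○○░░░
░·■○○○○○■░░░
░○■○○·◆○·░░░
■■■■■■■■■■■■
■■■■■■■■■■■■
■■■■■■■■■■■■
■■■■■■■■■■■■
■■■■■■■■■■■■

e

░░░░░░░░░░░░
░░░░░░░░░░░░
░░░░░░░░░░░░
░·◇◇●●●○░░░░
○·○●●○○○■░░░
·■○○○○○■●░░░
○■○○·●◆·◇░░░
■■■■■■■■■■■■
■■■■■■■■■■■■
■■■■■■■■■■■■
■■■■■■■■■■■■
■■■■■■■■■■■■

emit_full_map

░·◇◇●●●○░
○·○●●○○○■
·■○○○○○■●
○■○○·●◆·◇

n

░░░░░░░░░░░░
░░░░░░░░░░░░
░░░░░░░░░░░░
░░░░░░░░░░░░
░·◇◇●●●○·░░░
○·○●●○○○■░░░
·■○○○○◆■●░░░
○■○○·●○·◇░░░
■■■■■■■■■■■■
■■■■■■■■■■■■
■■■■■■■■■■■■
■■■■■■■■■■■■

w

░░░░░░░░░░░░
░░░░░░░░░░░░
░░░░░░░░░░░░
░░░░░░░░░░░░
░░·◇◇●●●○·░░
░○·○●●○○○■░░
░·■○○○◆○■●░░
░○■○○·●○·◇░░
■■■■■■■■■■■■
■■■■■■■■■■■■
■■■■■■■■■■■■
■■■■■■■■■■■■

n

░░░░░░░░░░░░
░░░░░░░░░░░░
░░░░░░░░░░░░
░░░░░░░░░░░░
░░░░·○■·■░░░
░░·◇◇●●●○·░░
░○·○●●◆○○■░░
░·■○○○○○■●░░
░○■○○·●○·◇░░
■■■■■■■■■■■■
■■■■■■■■■■■■
■■■■■■■■■■■■

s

░░░░░░░░░░░░
░░░░░░░░░░░░
░░░░░░░░░░░░
░░░░·○■·■░░░
░░·◇◇●●●○·░░
░○·○●●○○○■░░
░·■○○○◆○■●░░
░○■○○·●○·◇░░
■■■■■■■■■■■■
■■■■■■■■■■■■
■■■■■■■■■■■■
■■■■■■■■■■■■

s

░░░░░░░░░░░░
░░░░░░░░░░░░
░░░░·○■·■░░░
░░·◇◇●●●○·░░
░○·○●●○○○■░░
░·■○○○○○■●░░
░○■○○·◆○·◇░░
■■■■■■■■■■■■
■■■■■■■■■■■■
■■■■■■■■■■■■
■■■■■■■■■■■■
■■■■■■■■■■■■

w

░░░░░░░░░░░░
░░░░░░░░░░░░
░░░░░·○■·■░░
░░░·◇◇●●●○·░
░░○·○●●○○○■░
░░·■○○○○○■●░
░░○■○○◆●○·◇░
■■■■■■■■■■■■
■■■■■■■■■■■■
■■■■■■■■■■■■
■■■■■■■■■■■■
■■■■■■■■■■■■

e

░░░░░░░░░░░░
░░░░░░░░░░░░
░░░░·○■·■░░░
░░·◇◇●●●○·░░
░○·○●●○○○■░░
░·■○○○○○■●░░
░○■○○·◆○·◇░░
■■■■■■■■■■■■
■■■■■■■■■■■■
■■■■■■■■■■■■
■■■■■■■■■■■■
■■■■■■■■■■■■

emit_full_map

░░░·○■·■░
░·◇◇●●●○·
○·○●●○○○■
·■○○○○○■●
○■○○·◆○·◇

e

░░░░░░░░░░░░
░░░░░░░░░░░░
░░░·○■·■░░░░
░·◇◇●●●○·░░░
○·○●●○○○■░░░
·■○○○○○■●░░░
○■○○·●◆·◇░░░
■■■■■■■■■■■■
■■■■■■■■■■■■
■■■■■■■■■■■■
■■■■■■■■■■■■
■■■■■■■■■■■■
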